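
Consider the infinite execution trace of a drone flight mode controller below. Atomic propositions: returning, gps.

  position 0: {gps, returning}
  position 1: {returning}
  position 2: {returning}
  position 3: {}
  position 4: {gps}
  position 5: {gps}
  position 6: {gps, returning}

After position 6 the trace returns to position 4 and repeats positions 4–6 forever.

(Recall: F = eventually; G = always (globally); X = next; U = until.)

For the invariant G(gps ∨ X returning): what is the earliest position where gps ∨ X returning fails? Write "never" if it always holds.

Check gps ∨ X returning at each position in order: 0 ✓, 1 ✓.
At position 2 the labels are {returning} and the next position 3 has {}, so gps ∨ X returning is false there. This is the first violation.

2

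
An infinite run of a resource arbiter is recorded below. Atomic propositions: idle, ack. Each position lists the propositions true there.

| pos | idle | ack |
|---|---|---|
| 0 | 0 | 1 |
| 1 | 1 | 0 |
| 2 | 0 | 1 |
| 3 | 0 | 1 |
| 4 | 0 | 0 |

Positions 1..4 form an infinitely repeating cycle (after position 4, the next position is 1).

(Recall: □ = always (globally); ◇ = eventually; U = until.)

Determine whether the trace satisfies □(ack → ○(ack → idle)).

No

ack → ○(ack → idle) must hold at every position from 0 onward. It fails at position 2, so □(ack → ○(ack → idle)) is false.
Positions where ack holds: 0, 2, 3.
Check ○(ack → idle) at each: 0→ok, 2→fails, 3→ok.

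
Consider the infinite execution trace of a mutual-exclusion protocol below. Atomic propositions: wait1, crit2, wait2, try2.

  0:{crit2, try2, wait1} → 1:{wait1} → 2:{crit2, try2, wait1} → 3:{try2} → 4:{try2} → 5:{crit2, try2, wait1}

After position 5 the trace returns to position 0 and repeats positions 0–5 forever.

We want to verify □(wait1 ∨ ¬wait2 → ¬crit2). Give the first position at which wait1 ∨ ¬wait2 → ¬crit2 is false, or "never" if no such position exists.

At position 0 the labels are {crit2, try2, wait1}, so wait1 ∨ ¬wait2 → ¬crit2 is false there. This is the first violation.

0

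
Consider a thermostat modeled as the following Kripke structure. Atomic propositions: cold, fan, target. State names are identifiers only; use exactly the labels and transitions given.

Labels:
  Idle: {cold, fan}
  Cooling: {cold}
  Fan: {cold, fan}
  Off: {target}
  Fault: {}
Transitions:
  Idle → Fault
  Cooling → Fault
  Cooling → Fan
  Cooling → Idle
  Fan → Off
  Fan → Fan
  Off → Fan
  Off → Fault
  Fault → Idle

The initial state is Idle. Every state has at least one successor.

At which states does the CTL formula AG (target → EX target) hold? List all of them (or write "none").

States satisfying target → EX target: {Idle, Cooling, Fan, Fault}.
States satisfying AG (target → EX target): {Idle, Fault}.

{Idle, Fault}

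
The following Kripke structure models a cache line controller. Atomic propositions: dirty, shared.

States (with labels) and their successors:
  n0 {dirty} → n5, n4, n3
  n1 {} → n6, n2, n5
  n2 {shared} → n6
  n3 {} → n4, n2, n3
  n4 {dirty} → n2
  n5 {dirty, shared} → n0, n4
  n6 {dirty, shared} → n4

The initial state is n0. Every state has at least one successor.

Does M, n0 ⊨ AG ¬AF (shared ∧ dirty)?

Violated

States satisfying ¬AF (shared ∧ dirty): {n0, n3}.
States satisfying AG ¬AF (shared ∧ dirty): ∅.
n2 is reachable from n0 and violates ¬AF (shared ∧ dirty), so AG fails at n0.
n0 ∉ Sat(AG ¬AF (shared ∧ dirty)).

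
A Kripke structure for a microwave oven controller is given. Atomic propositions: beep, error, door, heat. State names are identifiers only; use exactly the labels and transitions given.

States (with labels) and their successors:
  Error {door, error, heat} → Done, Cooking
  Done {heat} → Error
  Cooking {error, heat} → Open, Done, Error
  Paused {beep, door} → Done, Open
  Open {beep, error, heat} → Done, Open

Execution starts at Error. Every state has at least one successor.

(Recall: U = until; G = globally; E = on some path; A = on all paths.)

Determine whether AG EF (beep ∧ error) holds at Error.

Satisfied

States satisfying EF (beep ∧ error): {Error, Done, Cooking, Paused, Open}.
States satisfying AG EF (beep ∧ error): {Error, Done, Cooking, Paused, Open}.
Every state reachable from Error satisfies EF (beep ∧ error).
Error ∈ Sat(AG EF (beep ∧ error)).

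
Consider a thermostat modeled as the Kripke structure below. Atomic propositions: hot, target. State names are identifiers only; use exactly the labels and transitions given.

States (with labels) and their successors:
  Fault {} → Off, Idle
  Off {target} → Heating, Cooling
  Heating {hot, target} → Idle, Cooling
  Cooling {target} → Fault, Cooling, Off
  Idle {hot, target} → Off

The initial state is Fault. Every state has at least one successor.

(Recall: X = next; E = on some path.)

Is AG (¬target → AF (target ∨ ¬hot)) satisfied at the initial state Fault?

Holds

States satisfying ¬target → AF (target ∨ ¬hot): {Fault, Off, Heating, Cooling, Idle}.
States satisfying AG (¬target → AF (target ∨ ¬hot)): {Fault, Off, Heating, Cooling, Idle}.
Every state reachable from Fault satisfies ¬target → AF (target ∨ ¬hot).
Fault ∈ Sat(AG (¬target → AF (target ∨ ¬hot))).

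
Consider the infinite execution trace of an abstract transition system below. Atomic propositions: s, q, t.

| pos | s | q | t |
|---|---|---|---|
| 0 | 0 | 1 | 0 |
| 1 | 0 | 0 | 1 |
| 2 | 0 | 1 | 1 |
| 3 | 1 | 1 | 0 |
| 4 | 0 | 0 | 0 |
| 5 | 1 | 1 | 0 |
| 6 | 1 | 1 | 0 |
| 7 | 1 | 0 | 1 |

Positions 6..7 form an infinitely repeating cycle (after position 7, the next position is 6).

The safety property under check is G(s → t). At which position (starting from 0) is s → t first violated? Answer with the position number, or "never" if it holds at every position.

Check s → t at each position in order: 0 ✓, 1 ✓, 2 ✓.
At position 3 the labels are {q, s}, so s → t is false there. This is the first violation.

3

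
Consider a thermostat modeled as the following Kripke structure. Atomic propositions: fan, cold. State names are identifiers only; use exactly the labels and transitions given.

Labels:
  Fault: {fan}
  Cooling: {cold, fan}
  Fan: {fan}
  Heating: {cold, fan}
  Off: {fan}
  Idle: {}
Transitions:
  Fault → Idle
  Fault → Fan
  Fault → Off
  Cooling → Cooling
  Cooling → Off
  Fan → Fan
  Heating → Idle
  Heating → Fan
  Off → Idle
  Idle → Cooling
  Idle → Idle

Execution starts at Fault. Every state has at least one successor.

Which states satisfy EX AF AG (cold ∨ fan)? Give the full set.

{Fault, Fan, Heating}

States satisfying AF AG (cold ∨ fan): {Fan}.
States satisfying EX AF AG (cold ∨ fan): {Fault, Fan, Heating}.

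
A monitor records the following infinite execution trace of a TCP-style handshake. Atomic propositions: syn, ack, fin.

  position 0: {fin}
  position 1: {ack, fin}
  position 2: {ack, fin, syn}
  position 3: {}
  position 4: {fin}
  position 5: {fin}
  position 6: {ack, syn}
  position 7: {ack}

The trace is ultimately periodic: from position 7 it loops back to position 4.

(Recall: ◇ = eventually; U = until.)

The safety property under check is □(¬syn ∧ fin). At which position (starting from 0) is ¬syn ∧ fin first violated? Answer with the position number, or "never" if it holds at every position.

Check ¬syn ∧ fin at each position in order: 0 ✓, 1 ✓.
At position 2 the labels are {ack, fin, syn}, so ¬syn ∧ fin is false there. This is the first violation.

2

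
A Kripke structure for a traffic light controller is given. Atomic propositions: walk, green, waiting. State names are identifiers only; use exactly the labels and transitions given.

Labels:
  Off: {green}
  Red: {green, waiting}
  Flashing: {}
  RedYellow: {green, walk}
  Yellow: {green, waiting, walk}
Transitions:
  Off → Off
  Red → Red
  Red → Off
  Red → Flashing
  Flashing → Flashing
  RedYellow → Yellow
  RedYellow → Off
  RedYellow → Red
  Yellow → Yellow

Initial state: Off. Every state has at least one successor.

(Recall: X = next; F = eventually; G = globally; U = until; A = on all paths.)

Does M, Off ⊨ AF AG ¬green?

States satisfying AG ¬green: {Flashing}.
States satisfying AF AG ¬green: {Flashing}.
There is a path from Off along which AG ¬green never holds.
Off ∉ Sat(AF AG ¬green).

Violated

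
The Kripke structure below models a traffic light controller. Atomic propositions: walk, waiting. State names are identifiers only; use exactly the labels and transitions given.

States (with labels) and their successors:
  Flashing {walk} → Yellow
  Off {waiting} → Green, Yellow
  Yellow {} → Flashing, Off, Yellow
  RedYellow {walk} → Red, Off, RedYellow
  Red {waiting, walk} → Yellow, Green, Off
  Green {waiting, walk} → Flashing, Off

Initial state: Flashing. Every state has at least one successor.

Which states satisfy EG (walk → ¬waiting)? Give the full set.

States satisfying walk → ¬waiting: {Flashing, Off, Yellow, RedYellow}.
States satisfying EG (walk → ¬waiting): {Flashing, Off, Yellow, RedYellow}.

{Flashing, Off, Yellow, RedYellow}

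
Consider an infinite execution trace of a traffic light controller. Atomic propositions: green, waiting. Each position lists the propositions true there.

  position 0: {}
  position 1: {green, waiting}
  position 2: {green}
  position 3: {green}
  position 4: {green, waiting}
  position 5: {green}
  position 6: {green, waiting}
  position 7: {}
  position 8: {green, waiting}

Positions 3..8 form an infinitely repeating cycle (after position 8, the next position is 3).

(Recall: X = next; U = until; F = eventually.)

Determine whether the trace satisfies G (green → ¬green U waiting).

green → ¬green U waiting must hold at every position from 0 onward. It fails at position 2, so G (green → ¬green U waiting) is false.
Positions where green holds: 1, 2, 3, 4, 5, 6, 8.
Check ¬green U waiting at each: 1→ok, 2→fails, 3→fails, 4→ok, 5→fails, 6→ok, 8→ok.

Does not hold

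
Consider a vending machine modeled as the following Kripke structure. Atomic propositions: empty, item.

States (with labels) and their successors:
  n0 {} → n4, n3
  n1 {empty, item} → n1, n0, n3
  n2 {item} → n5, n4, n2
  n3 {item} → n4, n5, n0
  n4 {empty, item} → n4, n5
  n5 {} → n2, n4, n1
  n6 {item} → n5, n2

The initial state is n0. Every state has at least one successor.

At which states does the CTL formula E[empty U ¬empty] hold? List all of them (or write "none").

{n0, n1, n2, n3, n4, n5, n6}

States satisfying empty: {n1, n4}.
States satisfying ¬empty: {n0, n2, n3, n5, n6}.
States satisfying E[empty U ¬empty]: {n0, n1, n2, n3, n4, n5, n6}.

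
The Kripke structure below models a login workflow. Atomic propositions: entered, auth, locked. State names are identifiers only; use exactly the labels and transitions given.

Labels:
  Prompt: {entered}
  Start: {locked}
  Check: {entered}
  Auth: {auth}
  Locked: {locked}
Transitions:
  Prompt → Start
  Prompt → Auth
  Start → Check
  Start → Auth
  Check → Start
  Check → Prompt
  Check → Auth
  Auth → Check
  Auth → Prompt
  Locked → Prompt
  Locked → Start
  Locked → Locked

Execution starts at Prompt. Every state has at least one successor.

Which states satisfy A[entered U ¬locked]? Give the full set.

States satisfying entered: {Prompt, Check}.
States satisfying ¬locked: {Prompt, Check, Auth}.
States satisfying A[entered U ¬locked]: {Prompt, Check, Auth}.

{Prompt, Check, Auth}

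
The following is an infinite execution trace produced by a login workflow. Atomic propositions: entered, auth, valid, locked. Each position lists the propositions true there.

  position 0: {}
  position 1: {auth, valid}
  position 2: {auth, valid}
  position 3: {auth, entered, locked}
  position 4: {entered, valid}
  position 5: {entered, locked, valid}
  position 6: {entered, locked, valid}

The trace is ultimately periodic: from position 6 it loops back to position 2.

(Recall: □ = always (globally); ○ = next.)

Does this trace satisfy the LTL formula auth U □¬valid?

Walking from position 0: at position 0, □¬valid has not yet held and auth fails, so auth U □¬valid is false.

No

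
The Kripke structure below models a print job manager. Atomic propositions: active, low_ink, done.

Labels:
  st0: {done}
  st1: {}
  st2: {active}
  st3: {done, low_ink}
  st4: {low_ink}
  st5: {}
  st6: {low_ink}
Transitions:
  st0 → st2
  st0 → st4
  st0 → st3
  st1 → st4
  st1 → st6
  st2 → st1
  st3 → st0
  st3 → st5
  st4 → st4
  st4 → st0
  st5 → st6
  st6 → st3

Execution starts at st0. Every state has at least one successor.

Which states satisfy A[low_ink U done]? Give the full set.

States satisfying low_ink: {st3, st4, st6}.
States satisfying done: {st0, st3}.
States satisfying A[low_ink U done]: {st0, st3, st6}.

{st0, st3, st6}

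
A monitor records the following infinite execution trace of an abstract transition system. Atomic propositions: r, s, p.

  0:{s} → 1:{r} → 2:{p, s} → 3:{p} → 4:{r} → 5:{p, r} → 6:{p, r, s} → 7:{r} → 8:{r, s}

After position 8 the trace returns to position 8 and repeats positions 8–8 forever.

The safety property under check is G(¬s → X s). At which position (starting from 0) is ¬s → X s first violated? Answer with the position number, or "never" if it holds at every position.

3

Check ¬s → X s at each position in order: 0 ✓, 1 ✓, 2 ✓.
At position 3 the labels are {p} and the next position 4 has {r}, so ¬s → X s is false there. This is the first violation.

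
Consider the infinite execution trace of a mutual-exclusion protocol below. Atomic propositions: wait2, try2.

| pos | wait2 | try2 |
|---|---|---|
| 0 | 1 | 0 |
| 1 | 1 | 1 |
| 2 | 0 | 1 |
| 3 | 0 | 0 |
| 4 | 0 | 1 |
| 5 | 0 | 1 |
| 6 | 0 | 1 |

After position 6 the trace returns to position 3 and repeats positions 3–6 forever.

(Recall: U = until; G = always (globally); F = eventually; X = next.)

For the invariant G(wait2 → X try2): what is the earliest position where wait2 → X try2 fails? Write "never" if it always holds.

never

wait2 → X try2 holds at every position 0..6, and those are all the positions the trace ever visits, so the invariant G(wait2 → X try2) is never violated.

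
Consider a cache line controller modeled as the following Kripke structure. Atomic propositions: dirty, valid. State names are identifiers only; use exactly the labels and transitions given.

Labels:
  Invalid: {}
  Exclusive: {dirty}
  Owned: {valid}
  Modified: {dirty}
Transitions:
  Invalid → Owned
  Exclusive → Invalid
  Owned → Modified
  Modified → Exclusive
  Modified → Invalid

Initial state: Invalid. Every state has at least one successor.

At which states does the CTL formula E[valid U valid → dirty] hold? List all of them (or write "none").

States satisfying valid: {Owned}.
States satisfying valid → dirty: {Invalid, Exclusive, Modified}.
States satisfying E[valid U valid → dirty]: {Invalid, Exclusive, Owned, Modified}.

{Invalid, Exclusive, Owned, Modified}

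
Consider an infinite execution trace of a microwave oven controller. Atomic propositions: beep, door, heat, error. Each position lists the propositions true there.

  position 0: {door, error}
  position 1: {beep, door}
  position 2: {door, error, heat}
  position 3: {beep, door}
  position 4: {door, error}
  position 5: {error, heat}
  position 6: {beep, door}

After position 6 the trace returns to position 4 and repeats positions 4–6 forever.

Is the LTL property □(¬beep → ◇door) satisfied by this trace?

¬beep → ◇door holds at every position 0..6, and those are all positions ever visited, so □(¬beep → ◇door) holds.
Positions where ¬beep holds: 0, 2, 4, 5.
Check ◇door at each: 0→ok, 2→ok, 4→ok, 5→ok.

Satisfied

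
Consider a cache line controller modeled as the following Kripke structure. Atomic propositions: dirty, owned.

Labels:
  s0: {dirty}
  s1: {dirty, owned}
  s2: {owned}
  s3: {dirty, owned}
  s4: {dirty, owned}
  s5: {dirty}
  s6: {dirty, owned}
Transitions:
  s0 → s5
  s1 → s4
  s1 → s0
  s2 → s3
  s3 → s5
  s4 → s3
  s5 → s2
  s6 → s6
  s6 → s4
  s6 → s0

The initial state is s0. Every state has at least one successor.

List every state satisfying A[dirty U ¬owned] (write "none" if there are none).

States satisfying dirty: {s0, s1, s3, s4, s5, s6}.
States satisfying ¬owned: {s0, s5}.
States satisfying A[dirty U ¬owned]: {s0, s1, s3, s4, s5}.

{s0, s1, s3, s4, s5}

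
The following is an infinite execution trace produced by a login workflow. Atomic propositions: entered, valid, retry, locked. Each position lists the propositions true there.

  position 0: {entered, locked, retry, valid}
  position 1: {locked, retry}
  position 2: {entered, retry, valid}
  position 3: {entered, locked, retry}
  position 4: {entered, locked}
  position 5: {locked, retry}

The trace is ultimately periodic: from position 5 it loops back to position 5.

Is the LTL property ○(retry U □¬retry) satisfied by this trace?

Violated

The position after 0 is 1; retry U □¬retry is false there.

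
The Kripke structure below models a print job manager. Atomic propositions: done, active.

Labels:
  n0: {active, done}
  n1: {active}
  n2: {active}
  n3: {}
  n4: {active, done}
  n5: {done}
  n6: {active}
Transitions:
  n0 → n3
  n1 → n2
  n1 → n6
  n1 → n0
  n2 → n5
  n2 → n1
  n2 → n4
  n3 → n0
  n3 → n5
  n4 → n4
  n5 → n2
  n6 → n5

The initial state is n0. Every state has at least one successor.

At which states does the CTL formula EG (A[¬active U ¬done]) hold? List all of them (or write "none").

States satisfying A[¬active U ¬done]: {n1, n2, n3, n5, n6}.
States satisfying EG (A[¬active U ¬done]): {n1, n2, n3, n5, n6}.

{n1, n2, n3, n5, n6}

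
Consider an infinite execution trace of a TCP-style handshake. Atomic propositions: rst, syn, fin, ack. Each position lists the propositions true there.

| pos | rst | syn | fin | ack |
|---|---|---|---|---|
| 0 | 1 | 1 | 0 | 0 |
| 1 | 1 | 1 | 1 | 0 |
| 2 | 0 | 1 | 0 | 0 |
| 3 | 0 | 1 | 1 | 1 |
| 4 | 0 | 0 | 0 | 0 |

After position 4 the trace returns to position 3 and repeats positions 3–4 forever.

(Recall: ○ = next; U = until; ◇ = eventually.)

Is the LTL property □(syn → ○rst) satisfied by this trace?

Violated

syn → ○rst must hold at every position from 0 onward. It fails at position 1, so □(syn → ○rst) is false.
Positions where syn holds: 0, 1, 2, 3.
Check ○rst at each: 0→ok, 1→fails, 2→fails, 3→fails.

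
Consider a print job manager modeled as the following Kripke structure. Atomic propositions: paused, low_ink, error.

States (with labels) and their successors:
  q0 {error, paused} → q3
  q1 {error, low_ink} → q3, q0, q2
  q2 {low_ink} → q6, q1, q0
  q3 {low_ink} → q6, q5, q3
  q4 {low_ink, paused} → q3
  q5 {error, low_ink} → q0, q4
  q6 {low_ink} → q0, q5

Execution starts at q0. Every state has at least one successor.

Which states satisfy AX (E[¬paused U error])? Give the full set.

States satisfying E[¬paused U error]: {q0, q1, q2, q3, q5, q6}.
States satisfying AX (E[¬paused U error]): {q0, q1, q2, q3, q4, q6}.

{q0, q1, q2, q3, q4, q6}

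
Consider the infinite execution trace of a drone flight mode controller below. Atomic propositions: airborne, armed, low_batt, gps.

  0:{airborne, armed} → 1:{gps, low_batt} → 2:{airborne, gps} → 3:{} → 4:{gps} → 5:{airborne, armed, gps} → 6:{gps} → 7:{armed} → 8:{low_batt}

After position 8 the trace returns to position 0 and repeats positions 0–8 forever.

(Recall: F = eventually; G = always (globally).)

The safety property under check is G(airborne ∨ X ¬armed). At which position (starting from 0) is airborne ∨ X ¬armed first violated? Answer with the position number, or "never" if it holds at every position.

Check airborne ∨ X ¬armed at each position in order: 0 ✓, 1 ✓, 2 ✓, 3 ✓.
At position 4 the labels are {gps} and the next position 5 has {airborne, armed, gps}, so airborne ∨ X ¬armed is false there. This is the first violation.

4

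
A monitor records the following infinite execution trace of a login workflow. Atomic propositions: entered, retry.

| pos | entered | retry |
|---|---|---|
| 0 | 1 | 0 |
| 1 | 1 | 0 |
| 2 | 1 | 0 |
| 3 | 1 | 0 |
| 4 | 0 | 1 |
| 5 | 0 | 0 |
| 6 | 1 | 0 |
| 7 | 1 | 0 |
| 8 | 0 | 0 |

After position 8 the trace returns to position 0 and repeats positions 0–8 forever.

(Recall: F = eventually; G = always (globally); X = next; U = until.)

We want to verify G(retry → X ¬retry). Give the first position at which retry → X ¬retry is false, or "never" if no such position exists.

never

retry → X ¬retry holds at every position 0..8, and those are all the positions the trace ever visits, so the invariant G(retry → X ¬retry) is never violated.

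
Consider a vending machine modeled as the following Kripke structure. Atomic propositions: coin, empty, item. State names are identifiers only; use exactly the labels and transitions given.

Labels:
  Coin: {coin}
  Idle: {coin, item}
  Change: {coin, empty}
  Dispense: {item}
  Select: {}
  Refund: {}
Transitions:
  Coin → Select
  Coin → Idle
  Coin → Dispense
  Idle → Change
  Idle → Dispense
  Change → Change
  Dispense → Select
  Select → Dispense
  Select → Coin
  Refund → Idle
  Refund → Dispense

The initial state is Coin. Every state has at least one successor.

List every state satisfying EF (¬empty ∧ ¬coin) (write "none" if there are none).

States satisfying ¬empty ∧ ¬coin: {Dispense, Select, Refund}.
States satisfying EF (¬empty ∧ ¬coin): {Coin, Idle, Dispense, Select, Refund}.

{Coin, Idle, Dispense, Select, Refund}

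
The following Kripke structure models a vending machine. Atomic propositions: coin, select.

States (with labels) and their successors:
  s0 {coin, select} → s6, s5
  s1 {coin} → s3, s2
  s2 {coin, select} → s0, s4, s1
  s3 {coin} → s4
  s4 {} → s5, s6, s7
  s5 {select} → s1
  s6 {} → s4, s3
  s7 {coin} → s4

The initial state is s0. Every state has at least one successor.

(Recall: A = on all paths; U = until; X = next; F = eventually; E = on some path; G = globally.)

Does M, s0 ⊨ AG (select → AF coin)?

States satisfying select → AF coin: {s0, s1, s2, s3, s4, s5, s6, s7}.
States satisfying AG (select → AF coin): {s0, s1, s2, s3, s4, s5, s6, s7}.
Every state reachable from s0 satisfies select → AF coin.
s0 ∈ Sat(AG (select → AF coin)).

Yes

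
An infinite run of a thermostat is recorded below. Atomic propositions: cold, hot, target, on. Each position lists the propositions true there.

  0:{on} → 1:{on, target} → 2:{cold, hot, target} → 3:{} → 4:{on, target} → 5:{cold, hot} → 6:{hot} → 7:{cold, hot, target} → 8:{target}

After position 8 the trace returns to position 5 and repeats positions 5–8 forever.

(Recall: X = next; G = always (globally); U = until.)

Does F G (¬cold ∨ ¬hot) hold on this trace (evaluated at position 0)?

Violated

G (¬cold ∨ ¬hot) is false at every position 0..8, so it never becomes true and F G (¬cold ∨ ¬hot) fails.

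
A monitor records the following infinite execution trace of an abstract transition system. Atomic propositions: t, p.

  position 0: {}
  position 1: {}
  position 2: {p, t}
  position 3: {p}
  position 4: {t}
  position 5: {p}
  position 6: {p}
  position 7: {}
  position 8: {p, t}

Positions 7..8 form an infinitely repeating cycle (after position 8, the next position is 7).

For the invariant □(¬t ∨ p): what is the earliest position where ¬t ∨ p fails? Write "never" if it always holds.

Check ¬t ∨ p at each position in order: 0 ✓, 1 ✓, 2 ✓, 3 ✓.
At position 4 the labels are {t}, so ¬t ∨ p is false there. This is the first violation.

4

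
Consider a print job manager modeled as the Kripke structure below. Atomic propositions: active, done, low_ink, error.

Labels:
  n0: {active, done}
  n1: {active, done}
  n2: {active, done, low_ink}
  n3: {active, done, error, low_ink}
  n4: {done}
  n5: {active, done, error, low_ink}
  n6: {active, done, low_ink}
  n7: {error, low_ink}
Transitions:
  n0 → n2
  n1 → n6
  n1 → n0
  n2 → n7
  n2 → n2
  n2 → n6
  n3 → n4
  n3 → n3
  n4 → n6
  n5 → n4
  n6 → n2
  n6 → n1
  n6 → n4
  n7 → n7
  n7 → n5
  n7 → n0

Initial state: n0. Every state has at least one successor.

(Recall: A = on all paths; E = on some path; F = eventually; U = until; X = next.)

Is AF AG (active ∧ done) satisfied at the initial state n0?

Violated

States satisfying AG (active ∧ done): ∅.
States satisfying AF AG (active ∧ done): ∅.
There is a path from n0 along which AG (active ∧ done) never holds.
n0 ∉ Sat(AF AG (active ∧ done)).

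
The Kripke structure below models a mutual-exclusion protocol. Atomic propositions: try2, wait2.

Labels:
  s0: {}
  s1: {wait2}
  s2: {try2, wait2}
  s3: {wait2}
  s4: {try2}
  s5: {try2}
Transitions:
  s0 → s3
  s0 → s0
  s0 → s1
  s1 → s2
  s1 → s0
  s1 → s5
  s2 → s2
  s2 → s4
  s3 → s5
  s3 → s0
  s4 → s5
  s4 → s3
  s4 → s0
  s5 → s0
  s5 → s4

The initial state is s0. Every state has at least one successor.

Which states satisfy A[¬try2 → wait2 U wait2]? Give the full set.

States satisfying ¬try2 → wait2: {s1, s2, s3, s4, s5}.
States satisfying wait2: {s1, s2, s3}.
States satisfying A[¬try2 → wait2 U wait2]: {s1, s2, s3}.

{s1, s2, s3}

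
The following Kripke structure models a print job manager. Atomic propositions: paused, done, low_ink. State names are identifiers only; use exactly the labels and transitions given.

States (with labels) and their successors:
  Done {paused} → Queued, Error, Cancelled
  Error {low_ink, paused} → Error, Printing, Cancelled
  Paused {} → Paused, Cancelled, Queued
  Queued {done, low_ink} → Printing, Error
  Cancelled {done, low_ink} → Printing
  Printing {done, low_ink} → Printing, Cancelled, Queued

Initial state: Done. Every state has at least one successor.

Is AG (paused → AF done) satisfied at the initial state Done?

Violated

States satisfying paused → AF done: {Paused, Queued, Cancelled, Printing}.
States satisfying AG (paused → AF done): ∅.
Done is reachable from Done and violates paused → AF done, so AG fails at Done.
Done ∉ Sat(AG (paused → AF done)).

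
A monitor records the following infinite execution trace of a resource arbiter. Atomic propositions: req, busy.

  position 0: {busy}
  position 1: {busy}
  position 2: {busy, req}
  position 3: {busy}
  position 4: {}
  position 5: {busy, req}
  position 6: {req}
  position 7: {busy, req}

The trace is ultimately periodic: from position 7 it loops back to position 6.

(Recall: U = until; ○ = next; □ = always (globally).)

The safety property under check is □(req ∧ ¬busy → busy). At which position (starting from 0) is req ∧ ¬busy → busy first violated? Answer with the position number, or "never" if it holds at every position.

Check req ∧ ¬busy → busy at each position in order: 0 ✓, 1 ✓, 2 ✓, 3 ✓, 4 ✓, 5 ✓.
At position 6 the labels are {req}, so req ∧ ¬busy → busy is false there. This is the first violation.

6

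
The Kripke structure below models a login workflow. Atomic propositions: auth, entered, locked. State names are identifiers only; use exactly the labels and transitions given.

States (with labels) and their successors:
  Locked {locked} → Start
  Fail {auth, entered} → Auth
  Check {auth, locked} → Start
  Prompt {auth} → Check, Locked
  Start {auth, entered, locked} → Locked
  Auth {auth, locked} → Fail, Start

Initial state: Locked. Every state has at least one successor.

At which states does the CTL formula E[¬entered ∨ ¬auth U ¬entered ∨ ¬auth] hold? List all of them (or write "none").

States satisfying ¬entered ∨ ¬auth: {Locked, Check, Prompt, Auth}.
States satisfying E[¬entered ∨ ¬auth U ¬entered ∨ ¬auth]: {Locked, Check, Prompt, Auth}.

{Locked, Check, Prompt, Auth}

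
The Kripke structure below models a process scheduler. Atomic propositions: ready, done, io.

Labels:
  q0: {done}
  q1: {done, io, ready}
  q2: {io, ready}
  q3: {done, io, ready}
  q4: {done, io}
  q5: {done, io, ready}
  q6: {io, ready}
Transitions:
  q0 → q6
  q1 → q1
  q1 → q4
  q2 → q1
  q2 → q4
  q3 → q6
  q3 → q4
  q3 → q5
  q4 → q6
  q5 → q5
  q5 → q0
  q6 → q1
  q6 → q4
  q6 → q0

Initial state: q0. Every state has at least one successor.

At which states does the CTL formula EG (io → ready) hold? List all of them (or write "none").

{q0, q1, q2, q3, q5, q6}

States satisfying io → ready: {q0, q1, q2, q3, q5, q6}.
States satisfying EG (io → ready): {q0, q1, q2, q3, q5, q6}.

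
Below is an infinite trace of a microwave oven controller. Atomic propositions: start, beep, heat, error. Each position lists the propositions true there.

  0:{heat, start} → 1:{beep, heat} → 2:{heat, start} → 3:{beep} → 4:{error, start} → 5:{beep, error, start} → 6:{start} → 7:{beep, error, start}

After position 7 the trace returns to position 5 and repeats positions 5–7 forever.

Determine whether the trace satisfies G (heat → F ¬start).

heat → F ¬start holds at every position 0..7, and those are all positions ever visited, so G (heat → F ¬start) holds.
Positions where heat holds: 0, 1, 2.
Check F ¬start at each: 0→ok, 1→ok, 2→ok.

Holds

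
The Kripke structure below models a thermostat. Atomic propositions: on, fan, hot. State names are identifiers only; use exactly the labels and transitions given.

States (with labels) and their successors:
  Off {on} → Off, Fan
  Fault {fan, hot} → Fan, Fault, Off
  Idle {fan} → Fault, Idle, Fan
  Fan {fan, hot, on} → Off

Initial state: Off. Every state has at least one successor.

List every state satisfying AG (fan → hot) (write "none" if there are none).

States satisfying fan → hot: {Off, Fault, Fan}.
States satisfying AG (fan → hot): {Off, Fault, Fan}.

{Off, Fault, Fan}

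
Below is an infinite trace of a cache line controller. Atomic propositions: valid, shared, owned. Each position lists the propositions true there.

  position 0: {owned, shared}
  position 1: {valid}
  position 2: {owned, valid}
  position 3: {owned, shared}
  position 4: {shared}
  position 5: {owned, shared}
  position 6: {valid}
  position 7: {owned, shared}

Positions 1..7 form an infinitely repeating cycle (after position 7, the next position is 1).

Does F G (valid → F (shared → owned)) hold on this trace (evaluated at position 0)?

Satisfied

G (valid → F (shared → owned)) holds at position 0, which is reachable from 0, so F G (valid → F (shared → owned)) holds.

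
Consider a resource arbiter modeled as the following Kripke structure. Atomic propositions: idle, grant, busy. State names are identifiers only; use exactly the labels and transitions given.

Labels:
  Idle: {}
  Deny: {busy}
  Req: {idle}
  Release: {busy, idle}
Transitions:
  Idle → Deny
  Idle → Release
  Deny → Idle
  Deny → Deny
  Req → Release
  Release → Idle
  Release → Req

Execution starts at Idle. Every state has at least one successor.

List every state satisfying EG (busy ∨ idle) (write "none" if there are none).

States satisfying busy ∨ idle: {Deny, Req, Release}.
States satisfying EG (busy ∨ idle): {Deny, Req, Release}.

{Deny, Req, Release}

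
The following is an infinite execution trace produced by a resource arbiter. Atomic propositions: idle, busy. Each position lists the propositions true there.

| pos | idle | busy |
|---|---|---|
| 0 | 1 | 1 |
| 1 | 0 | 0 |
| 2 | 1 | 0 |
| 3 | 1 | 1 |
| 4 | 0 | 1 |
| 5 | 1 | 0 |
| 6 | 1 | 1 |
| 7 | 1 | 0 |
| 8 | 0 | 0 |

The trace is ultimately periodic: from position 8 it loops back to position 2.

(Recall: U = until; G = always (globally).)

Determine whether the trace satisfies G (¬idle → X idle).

¬idle → X idle holds at every position 0..8, and those are all positions ever visited, so G (¬idle → X idle) holds.
Positions where ¬idle holds: 1, 4, 8.
Check X idle at each: 1→ok, 4→ok, 8→ok.

Satisfied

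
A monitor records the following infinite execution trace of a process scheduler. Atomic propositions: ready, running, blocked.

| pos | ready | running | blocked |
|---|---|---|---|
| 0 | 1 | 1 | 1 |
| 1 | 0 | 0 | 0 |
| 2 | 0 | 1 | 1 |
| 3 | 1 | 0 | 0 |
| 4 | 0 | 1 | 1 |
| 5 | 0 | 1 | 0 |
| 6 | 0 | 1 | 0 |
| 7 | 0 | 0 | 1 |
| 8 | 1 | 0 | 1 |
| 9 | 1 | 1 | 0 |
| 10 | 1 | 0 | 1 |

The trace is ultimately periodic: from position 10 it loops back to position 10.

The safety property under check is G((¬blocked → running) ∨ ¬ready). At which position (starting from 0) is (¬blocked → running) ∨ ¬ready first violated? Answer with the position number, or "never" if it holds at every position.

Check (¬blocked → running) ∨ ¬ready at each position in order: 0 ✓, 1 ✓, 2 ✓.
At position 3 the labels are {ready}, so (¬blocked → running) ∨ ¬ready is false there. This is the first violation.

3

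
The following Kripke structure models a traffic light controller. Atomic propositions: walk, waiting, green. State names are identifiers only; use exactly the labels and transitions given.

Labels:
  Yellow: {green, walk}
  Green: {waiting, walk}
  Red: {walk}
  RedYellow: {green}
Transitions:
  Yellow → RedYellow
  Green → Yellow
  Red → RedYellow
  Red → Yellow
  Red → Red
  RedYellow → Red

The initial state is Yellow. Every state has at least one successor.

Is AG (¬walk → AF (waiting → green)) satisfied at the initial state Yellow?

States satisfying ¬walk → AF (waiting → green): {Yellow, Green, Red, RedYellow}.
States satisfying AG (¬walk → AF (waiting → green)): {Yellow, Green, Red, RedYellow}.
Every state reachable from Yellow satisfies ¬walk → AF (waiting → green).
Yellow ∈ Sat(AG (¬walk → AF (waiting → green))).

Holds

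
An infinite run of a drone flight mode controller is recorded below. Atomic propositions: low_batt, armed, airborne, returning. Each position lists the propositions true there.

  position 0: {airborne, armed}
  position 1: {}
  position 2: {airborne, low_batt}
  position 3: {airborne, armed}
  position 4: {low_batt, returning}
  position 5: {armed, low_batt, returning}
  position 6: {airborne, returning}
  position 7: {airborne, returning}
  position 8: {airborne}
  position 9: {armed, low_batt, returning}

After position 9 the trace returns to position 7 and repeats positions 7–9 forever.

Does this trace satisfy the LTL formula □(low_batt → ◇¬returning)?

Holds

low_batt → ◇¬returning holds at every position 0..9, and those are all positions ever visited, so □(low_batt → ◇¬returning) holds.
Positions where low_batt holds: 2, 4, 5, 9.
Check ◇¬returning at each: 2→ok, 4→ok, 5→ok, 9→ok.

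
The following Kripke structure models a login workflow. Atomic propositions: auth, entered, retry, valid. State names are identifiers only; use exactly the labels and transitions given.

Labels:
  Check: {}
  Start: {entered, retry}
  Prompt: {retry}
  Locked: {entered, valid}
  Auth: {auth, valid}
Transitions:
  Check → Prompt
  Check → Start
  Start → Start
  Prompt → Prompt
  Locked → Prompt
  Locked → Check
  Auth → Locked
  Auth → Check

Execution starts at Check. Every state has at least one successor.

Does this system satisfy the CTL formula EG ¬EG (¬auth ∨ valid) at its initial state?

Violated

States satisfying ¬EG (¬auth ∨ valid): ∅.
States satisfying EG ¬EG (¬auth ∨ valid): ∅.
No suitable path/successor from Check witnesses the formula.
Check ∉ Sat(EG ¬EG (¬auth ∨ valid)).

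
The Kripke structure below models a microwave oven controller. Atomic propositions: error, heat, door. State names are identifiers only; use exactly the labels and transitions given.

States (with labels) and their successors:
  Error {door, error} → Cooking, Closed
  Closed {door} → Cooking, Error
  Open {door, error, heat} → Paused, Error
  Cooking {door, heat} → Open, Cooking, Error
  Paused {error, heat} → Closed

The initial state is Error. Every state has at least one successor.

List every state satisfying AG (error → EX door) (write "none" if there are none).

{Error, Closed, Open, Cooking, Paused}

States satisfying error → EX door: {Error, Closed, Open, Cooking, Paused}.
States satisfying AG (error → EX door): {Error, Closed, Open, Cooking, Paused}.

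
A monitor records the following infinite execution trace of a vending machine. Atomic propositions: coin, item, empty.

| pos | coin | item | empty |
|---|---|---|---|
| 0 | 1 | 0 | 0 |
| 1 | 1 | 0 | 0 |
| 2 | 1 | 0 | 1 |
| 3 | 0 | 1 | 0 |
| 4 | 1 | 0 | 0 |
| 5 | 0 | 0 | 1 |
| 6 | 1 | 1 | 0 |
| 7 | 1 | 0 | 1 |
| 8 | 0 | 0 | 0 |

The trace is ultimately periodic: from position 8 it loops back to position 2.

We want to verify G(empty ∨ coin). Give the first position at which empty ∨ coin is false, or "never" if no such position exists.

Check empty ∨ coin at each position in order: 0 ✓, 1 ✓, 2 ✓.
At position 3 the labels are {item}, so empty ∨ coin is false there. This is the first violation.

3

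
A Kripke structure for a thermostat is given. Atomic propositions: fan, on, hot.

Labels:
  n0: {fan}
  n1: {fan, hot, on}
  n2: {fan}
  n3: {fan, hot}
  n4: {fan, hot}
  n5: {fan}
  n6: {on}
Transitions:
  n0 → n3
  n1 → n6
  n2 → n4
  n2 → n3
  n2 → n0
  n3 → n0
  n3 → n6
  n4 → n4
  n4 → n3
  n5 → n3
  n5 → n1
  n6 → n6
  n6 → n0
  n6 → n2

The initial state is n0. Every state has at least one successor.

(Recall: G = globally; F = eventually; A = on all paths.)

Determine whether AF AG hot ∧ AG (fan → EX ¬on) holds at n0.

States satisfying AG hot: ∅.
States satisfying AF AG hot: ∅.
States satisfying fan → EX ¬on: {n0, n2, n3, n4, n5, n6}.
States satisfying AG (fan → EX ¬on): {n0, n2, n3, n4, n6}.
States satisfying AF AG hot ∧ AG (fan → EX ¬on): ∅.
n0 ∉ Sat(AF AG hot ∧ AG (fan → EX ¬on)).

Does not hold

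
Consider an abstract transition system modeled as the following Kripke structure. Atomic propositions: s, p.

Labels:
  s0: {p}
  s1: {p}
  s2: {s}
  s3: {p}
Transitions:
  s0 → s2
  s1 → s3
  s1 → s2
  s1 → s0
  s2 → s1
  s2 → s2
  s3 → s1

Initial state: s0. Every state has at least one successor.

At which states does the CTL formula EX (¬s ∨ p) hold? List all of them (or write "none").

{s1, s2, s3}

States satisfying ¬s ∨ p: {s0, s1, s3}.
States satisfying EX (¬s ∨ p): {s1, s2, s3}.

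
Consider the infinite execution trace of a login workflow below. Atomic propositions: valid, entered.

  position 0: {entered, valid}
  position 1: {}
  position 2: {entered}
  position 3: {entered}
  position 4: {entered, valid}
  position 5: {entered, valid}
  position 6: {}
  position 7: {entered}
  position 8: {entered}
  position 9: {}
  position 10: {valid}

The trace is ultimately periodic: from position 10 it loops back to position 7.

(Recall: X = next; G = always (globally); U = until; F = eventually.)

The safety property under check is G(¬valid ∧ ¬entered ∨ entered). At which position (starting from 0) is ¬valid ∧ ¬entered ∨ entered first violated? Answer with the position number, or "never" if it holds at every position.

10

Check ¬valid ∧ ¬entered ∨ entered at each position in order: 0 ✓, 1 ✓, 2 ✓, 3 ✓, 4 ✓, 5 ✓, 6 ✓, 7 ✓, 8 ✓, 9 ✓.
At position 10 the labels are {valid}, so ¬valid ∧ ¬entered ∨ entered is false there. This is the first violation.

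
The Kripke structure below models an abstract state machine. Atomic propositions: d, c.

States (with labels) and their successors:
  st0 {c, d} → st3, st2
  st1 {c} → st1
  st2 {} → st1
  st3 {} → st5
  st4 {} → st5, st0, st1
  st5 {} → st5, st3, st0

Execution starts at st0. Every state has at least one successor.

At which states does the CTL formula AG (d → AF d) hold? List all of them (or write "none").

{st0, st1, st2, st3, st4, st5}

States satisfying d → AF d: {st0, st1, st2, st3, st4, st5}.
States satisfying AG (d → AF d): {st0, st1, st2, st3, st4, st5}.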